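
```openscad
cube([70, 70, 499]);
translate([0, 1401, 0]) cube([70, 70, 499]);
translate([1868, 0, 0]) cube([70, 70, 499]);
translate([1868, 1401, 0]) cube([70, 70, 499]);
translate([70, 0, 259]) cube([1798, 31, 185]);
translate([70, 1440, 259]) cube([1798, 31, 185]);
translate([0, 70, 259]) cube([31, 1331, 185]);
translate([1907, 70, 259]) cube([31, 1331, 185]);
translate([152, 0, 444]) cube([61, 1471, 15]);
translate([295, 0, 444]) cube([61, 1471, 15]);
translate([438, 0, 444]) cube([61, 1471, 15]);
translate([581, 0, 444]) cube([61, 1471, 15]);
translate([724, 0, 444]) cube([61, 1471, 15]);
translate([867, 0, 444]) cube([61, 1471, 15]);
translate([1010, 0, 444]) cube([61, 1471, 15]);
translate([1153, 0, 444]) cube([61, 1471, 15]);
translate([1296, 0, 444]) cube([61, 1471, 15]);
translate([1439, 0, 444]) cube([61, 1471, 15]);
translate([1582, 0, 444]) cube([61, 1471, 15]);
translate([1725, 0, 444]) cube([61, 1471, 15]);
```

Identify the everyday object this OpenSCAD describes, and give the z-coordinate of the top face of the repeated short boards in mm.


A bed frame. The slat-top height is 459 mm.

Four posts, four rails, and a row of slats — a bed frame. Slats sit on the rails at z = 259 + 185 = 444; with slat thickness 15, the top is 459 mm.


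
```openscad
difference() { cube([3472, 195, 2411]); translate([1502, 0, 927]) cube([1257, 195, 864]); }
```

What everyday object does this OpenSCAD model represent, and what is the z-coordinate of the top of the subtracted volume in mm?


A wall with a window opening. The window head height is 1791 mm.

A wall with a rectangular opening subtracted — a window. Sill at z = 927, opening 864 mm tall, so the head is at 927 + 864 = 1791 mm.


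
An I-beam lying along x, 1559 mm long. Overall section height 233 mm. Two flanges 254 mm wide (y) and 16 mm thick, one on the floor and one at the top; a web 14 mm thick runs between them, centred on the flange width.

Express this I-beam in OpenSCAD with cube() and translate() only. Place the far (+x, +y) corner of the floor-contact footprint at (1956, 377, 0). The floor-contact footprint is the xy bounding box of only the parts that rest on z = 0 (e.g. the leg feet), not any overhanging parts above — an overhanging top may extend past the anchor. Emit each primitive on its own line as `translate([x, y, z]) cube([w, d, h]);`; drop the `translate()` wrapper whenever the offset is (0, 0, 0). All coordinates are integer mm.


translate([397, 123, 0]) cube([1559, 254, 16]);
translate([397, 243, 16]) cube([1559, 14, 201]);
translate([397, 123, 217]) cube([1559, 254, 16]);


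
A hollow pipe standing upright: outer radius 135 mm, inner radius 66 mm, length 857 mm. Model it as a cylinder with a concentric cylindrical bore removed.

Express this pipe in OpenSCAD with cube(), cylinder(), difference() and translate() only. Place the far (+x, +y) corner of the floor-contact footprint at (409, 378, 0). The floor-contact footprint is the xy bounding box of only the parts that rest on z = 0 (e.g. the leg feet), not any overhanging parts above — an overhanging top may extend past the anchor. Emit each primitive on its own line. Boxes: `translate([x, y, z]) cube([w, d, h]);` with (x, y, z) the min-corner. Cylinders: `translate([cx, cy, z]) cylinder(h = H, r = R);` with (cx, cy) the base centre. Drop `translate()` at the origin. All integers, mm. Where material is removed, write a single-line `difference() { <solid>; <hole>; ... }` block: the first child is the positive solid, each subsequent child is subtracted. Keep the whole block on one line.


difference() { translate([274, 243, 0]) cylinder(h = 857, r = 135); translate([274, 243, 0]) cylinder(h = 857, r = 66); }


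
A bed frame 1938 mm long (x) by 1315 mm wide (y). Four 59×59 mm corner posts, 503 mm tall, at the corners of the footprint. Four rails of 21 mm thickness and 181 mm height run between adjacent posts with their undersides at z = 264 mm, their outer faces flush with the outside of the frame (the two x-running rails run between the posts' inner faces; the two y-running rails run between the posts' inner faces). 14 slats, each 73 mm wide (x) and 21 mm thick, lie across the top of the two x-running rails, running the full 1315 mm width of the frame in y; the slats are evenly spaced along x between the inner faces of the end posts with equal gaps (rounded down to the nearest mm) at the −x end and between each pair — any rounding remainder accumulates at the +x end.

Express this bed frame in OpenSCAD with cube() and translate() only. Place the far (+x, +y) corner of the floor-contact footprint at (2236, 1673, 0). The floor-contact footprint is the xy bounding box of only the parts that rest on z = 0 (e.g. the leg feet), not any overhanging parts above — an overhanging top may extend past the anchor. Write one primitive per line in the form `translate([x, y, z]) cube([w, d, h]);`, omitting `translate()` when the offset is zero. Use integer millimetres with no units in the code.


translate([298, 358, 0]) cube([59, 59, 503]);
translate([298, 1614, 0]) cube([59, 59, 503]);
translate([2177, 358, 0]) cube([59, 59, 503]);
translate([2177, 1614, 0]) cube([59, 59, 503]);
translate([357, 358, 264]) cube([1820, 21, 181]);
translate([357, 1652, 264]) cube([1820, 21, 181]);
translate([298, 417, 264]) cube([21, 1197, 181]);
translate([2215, 417, 264]) cube([21, 1197, 181]);
translate([410, 358, 445]) cube([73, 1315, 21]);
translate([536, 358, 445]) cube([73, 1315, 21]);
translate([662, 358, 445]) cube([73, 1315, 21]);
translate([788, 358, 445]) cube([73, 1315, 21]);
translate([914, 358, 445]) cube([73, 1315, 21]);
translate([1040, 358, 445]) cube([73, 1315, 21]);
translate([1166, 358, 445]) cube([73, 1315, 21]);
translate([1292, 358, 445]) cube([73, 1315, 21]);
translate([1418, 358, 445]) cube([73, 1315, 21]);
translate([1544, 358, 445]) cube([73, 1315, 21]);
translate([1670, 358, 445]) cube([73, 1315, 21]);
translate([1796, 358, 445]) cube([73, 1315, 21]);
translate([1922, 358, 445]) cube([73, 1315, 21]);
translate([2048, 358, 445]) cube([73, 1315, 21]);


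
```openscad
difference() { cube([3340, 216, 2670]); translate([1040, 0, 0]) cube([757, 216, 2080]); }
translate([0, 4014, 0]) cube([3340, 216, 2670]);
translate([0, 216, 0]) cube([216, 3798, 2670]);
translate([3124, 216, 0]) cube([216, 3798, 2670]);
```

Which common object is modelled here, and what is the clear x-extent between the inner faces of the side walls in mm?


A single room. The interior width is 2908 mm.

Four walls enclosing a rectangle with a door in the front wall — a room. Outside width 3340 minus two 216 mm walls gives 2908 mm.


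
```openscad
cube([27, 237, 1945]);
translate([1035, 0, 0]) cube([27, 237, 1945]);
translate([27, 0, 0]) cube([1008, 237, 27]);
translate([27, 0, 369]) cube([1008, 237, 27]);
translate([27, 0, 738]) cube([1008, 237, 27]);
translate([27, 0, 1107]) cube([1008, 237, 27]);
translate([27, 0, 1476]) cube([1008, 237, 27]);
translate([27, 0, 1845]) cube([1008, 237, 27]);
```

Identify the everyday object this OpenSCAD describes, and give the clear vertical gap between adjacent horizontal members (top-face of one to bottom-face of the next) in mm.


A bookshelf. The clear shelf gap is 342 mm.

Two tall side panels with 6 horizontal boards between them — a bookshelf. The first two shelf undersides are at z = 0 and z = 369; with shelf thickness 27, the clear gap is 369 − 0 − 27 = 342 mm.


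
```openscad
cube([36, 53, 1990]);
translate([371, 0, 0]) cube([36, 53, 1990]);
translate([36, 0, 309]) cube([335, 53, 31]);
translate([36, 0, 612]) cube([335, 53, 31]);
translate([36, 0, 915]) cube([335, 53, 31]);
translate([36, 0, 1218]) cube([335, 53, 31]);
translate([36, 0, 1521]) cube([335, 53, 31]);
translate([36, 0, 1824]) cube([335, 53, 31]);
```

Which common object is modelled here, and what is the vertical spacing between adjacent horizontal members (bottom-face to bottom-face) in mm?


A ladder. The rung spacing is 303 mm.

Two tall 36×53 posts with 6 short bars between them — a ladder. Adjacent rungs sit at z = 309 and z = 612, so the spacing is 612 − 309 = 303 mm.


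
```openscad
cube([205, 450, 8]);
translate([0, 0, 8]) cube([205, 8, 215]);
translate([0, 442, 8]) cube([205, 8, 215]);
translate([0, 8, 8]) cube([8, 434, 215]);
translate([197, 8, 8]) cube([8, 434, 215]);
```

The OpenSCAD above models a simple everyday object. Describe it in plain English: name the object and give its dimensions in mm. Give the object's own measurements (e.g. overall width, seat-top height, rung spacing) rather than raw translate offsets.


An open-topped rectangular box: outside dimensions 205×450×223 mm, with a uniform wall and base thickness of 8 mm. The base is a full 205×450 slab on the floor; four walls sit on top of the base. The front and back walls (the −y and +y sides) span the full width; the two side walls fit between them.


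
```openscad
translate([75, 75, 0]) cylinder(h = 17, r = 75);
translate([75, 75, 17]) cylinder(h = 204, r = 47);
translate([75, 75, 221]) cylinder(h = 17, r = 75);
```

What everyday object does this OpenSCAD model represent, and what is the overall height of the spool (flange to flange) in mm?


A spool. The overall height is 238 mm.

Three coaxial cylinders, large–small–large — a spool. Two 17 mm flanges and a 204 mm core give 17 + 204 + 17 = 238 mm.


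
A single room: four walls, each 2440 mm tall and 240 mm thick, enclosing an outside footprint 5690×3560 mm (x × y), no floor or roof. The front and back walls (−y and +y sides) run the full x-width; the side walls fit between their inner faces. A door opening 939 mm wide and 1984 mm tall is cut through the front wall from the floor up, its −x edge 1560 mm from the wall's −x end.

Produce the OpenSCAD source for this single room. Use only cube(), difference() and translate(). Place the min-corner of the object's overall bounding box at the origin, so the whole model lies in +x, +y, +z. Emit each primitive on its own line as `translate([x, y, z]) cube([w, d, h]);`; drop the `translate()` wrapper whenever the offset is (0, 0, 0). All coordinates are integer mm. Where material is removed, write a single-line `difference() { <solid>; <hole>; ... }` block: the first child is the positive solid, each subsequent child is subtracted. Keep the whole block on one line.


difference() { cube([5690, 240, 2440]); translate([1560, 0, 0]) cube([939, 240, 1984]); }
translate([0, 3320, 0]) cube([5690, 240, 2440]);
translate([0, 240, 0]) cube([240, 3080, 2440]);
translate([5450, 240, 0]) cube([240, 3080, 2440]);


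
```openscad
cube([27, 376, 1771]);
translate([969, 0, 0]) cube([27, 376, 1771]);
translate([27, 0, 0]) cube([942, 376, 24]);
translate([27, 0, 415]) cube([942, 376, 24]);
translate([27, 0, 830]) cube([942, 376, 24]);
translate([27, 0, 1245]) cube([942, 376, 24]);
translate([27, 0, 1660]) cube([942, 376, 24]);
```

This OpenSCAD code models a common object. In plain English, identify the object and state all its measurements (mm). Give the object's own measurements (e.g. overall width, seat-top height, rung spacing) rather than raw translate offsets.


An open bookshelf. Two side panels, each 27 mm thick, 376 mm deep and 1771 mm tall, stand 996 mm apart (outside-to-outside). Between them sit 5 shelves, each 24 mm thick and 376 mm deep, spanning the full gap between the sides. The bottom shelf rests on the floor (its underside at z = 0) and the clear gap between one shelf's top and the next shelf's underside is 391 mm.


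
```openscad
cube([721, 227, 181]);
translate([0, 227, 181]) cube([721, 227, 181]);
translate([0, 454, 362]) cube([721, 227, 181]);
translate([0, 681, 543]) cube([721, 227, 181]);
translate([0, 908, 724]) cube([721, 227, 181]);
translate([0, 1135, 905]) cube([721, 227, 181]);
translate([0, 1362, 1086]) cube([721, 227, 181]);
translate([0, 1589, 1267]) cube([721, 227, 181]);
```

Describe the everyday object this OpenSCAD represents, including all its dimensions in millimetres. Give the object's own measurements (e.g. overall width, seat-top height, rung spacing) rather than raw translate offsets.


A straight staircase of 8 solid steps. Each step is 721 mm wide (x), 227 mm deep (y, the going) and 181 mm tall (the rise). The first step rests on the floor; each subsequent step sits one going further in +y and one rise higher in +z, directly behind and above the previous step with no overlap.


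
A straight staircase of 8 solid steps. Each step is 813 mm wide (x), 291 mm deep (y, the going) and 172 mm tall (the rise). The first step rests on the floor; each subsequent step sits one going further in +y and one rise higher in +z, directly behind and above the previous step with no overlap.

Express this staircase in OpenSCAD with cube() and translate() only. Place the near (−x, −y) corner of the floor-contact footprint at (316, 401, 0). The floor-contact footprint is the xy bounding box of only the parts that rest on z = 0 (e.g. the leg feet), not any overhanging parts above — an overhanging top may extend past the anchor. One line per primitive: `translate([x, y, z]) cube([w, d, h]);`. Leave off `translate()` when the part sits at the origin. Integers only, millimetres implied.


translate([316, 401, 0]) cube([813, 291, 172]);
translate([316, 692, 172]) cube([813, 291, 172]);
translate([316, 983, 344]) cube([813, 291, 172]);
translate([316, 1274, 516]) cube([813, 291, 172]);
translate([316, 1565, 688]) cube([813, 291, 172]);
translate([316, 1856, 860]) cube([813, 291, 172]);
translate([316, 2147, 1032]) cube([813, 291, 172]);
translate([316, 2438, 1204]) cube([813, 291, 172]);


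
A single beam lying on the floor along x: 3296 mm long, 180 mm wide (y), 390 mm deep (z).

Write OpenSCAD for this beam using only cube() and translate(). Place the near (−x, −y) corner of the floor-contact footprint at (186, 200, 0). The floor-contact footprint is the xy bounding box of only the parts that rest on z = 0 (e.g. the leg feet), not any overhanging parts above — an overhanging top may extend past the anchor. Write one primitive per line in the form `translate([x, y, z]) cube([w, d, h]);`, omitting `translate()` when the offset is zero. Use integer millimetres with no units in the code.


translate([186, 200, 0]) cube([3296, 180, 390]);


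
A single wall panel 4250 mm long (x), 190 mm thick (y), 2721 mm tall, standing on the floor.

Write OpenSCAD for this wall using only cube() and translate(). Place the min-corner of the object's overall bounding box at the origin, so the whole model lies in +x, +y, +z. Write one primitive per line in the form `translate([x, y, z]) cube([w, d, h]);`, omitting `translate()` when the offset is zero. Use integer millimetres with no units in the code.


cube([4250, 190, 2721]);


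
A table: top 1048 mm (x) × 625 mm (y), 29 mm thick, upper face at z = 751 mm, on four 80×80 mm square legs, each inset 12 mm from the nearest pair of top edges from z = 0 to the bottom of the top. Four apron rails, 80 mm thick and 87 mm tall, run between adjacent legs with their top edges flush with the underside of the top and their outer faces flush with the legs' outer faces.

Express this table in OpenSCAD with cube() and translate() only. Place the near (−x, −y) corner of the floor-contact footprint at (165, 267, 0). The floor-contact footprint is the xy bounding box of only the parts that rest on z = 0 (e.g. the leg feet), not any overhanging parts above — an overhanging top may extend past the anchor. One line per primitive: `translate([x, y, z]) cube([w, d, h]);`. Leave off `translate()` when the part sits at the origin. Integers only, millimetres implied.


translate([153, 255, 722]) cube([1048, 625, 29]);
translate([165, 267, 0]) cube([80, 80, 722]);
translate([1109, 267, 0]) cube([80, 80, 722]);
translate([165, 788, 0]) cube([80, 80, 722]);
translate([1109, 788, 0]) cube([80, 80, 722]);
translate([245, 267, 635]) cube([864, 80, 87]);
translate([245, 788, 635]) cube([864, 80, 87]);
translate([165, 347, 635]) cube([80, 441, 87]);
translate([1109, 347, 635]) cube([80, 441, 87]);


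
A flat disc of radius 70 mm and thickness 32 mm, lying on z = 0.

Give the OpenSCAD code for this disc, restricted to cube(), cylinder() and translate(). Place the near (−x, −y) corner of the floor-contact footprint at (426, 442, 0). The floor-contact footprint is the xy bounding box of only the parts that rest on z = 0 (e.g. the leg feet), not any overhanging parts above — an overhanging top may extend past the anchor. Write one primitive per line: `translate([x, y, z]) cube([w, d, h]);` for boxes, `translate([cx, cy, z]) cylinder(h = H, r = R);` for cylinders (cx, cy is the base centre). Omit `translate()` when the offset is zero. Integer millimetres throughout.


translate([496, 512, 0]) cylinder(h = 32, r = 70);


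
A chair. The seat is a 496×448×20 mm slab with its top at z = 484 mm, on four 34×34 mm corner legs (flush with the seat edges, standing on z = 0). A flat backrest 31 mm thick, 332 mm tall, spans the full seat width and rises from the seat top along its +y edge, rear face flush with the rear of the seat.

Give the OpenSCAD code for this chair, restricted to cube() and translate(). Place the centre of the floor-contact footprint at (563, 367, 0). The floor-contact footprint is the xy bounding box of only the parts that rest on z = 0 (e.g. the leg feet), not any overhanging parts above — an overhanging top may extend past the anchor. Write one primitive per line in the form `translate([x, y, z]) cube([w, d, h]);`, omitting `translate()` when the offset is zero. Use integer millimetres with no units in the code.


translate([315, 143, 464]) cube([496, 448, 20]);
translate([315, 143, 0]) cube([34, 34, 464]);
translate([777, 143, 0]) cube([34, 34, 464]);
translate([315, 557, 0]) cube([34, 34, 464]);
translate([777, 557, 0]) cube([34, 34, 464]);
translate([315, 560, 484]) cube([496, 31, 332]);


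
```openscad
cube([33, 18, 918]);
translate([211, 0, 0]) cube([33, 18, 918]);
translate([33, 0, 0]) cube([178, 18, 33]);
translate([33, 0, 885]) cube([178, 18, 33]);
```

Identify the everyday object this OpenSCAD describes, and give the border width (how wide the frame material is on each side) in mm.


A picture frame. The border width is 33 mm.

Four thin pieces enclosing a rectangular opening — a picture frame. The two full-height stiles are 918 mm tall; the top rail sits at z = 885 and is 33 mm tall, so the border above the opening is 918 − 885 = 33 mm, matching the stile x-width.


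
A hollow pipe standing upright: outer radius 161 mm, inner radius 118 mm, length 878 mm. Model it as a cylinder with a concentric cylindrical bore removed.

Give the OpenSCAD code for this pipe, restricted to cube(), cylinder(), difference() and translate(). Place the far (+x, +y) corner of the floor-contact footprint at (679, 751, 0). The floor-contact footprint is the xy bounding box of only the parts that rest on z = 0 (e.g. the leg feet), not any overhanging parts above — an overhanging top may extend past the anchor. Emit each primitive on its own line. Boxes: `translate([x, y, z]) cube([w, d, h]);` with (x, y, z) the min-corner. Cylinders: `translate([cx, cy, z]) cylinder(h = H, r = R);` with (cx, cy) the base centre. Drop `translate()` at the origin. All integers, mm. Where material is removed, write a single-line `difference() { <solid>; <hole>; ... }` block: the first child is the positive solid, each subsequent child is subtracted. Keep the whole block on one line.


difference() { translate([518, 590, 0]) cylinder(h = 878, r = 161); translate([518, 590, 0]) cylinder(h = 878, r = 118); }


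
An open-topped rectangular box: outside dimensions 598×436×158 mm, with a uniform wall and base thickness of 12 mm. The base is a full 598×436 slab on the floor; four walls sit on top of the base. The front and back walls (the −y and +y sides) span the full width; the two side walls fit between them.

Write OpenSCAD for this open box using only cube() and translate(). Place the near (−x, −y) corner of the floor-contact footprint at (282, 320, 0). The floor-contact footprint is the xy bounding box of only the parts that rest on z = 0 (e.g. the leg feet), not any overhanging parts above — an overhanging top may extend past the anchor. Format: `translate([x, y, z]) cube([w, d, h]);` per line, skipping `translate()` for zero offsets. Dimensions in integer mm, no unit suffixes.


translate([282, 320, 0]) cube([598, 436, 12]);
translate([282, 320, 12]) cube([598, 12, 146]);
translate([282, 744, 12]) cube([598, 12, 146]);
translate([282, 332, 12]) cube([12, 412, 146]);
translate([868, 332, 12]) cube([12, 412, 146]);


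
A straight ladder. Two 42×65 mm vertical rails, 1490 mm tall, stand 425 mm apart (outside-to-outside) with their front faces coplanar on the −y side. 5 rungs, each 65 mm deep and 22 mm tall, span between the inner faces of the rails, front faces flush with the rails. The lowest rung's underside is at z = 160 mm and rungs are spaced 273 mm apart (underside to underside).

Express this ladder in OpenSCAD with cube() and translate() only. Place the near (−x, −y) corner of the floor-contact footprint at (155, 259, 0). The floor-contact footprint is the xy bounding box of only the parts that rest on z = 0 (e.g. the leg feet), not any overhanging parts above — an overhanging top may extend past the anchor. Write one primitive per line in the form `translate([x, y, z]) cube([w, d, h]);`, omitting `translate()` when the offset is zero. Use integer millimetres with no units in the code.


translate([155, 259, 0]) cube([42, 65, 1490]);
translate([538, 259, 0]) cube([42, 65, 1490]);
translate([197, 259, 160]) cube([341, 65, 22]);
translate([197, 259, 433]) cube([341, 65, 22]);
translate([197, 259, 706]) cube([341, 65, 22]);
translate([197, 259, 979]) cube([341, 65, 22]);
translate([197, 259, 1252]) cube([341, 65, 22]);


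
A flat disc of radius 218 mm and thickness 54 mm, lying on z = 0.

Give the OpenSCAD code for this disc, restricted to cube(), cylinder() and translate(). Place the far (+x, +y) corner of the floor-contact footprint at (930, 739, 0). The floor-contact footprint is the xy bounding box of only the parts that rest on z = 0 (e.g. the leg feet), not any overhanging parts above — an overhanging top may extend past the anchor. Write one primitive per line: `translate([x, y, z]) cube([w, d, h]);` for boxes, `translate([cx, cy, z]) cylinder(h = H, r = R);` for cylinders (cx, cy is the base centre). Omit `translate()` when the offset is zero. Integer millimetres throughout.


translate([712, 521, 0]) cylinder(h = 54, r = 218);


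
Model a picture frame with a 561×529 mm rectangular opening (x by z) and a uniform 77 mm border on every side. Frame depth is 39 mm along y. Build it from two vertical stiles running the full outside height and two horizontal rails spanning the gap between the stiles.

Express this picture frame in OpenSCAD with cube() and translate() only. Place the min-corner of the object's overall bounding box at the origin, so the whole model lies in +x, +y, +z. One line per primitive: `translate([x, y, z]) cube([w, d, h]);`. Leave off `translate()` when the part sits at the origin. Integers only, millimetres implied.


cube([77, 39, 683]);
translate([638, 0, 0]) cube([77, 39, 683]);
translate([77, 0, 0]) cube([561, 39, 77]);
translate([77, 0, 606]) cube([561, 39, 77]);


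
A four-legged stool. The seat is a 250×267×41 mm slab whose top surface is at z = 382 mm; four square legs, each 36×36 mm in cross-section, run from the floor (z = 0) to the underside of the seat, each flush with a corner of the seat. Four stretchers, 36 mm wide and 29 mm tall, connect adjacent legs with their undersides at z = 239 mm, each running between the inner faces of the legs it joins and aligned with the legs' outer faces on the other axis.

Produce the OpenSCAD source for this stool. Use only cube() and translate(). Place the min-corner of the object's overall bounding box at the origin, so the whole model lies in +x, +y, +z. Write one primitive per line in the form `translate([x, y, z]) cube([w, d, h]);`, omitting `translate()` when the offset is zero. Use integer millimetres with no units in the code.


// leg_h = 382 - 41 = 341
// stretcher span = 250 - 2*36 = 178
translate([0, 0, 341]) cube([250, 267, 41]);
cube([36, 36, 341]);
translate([214, 0, 0]) cube([36, 36, 341]);
translate([0, 231, 0]) cube([36, 36, 341]);
translate([214, 231, 0]) cube([36, 36, 341]);
translate([36, 0, 239]) cube([178, 36, 29]);
translate([36, 231, 239]) cube([178, 36, 29]);
translate([0, 36, 239]) cube([36, 195, 29]);
translate([214, 36, 239]) cube([36, 195, 29]);


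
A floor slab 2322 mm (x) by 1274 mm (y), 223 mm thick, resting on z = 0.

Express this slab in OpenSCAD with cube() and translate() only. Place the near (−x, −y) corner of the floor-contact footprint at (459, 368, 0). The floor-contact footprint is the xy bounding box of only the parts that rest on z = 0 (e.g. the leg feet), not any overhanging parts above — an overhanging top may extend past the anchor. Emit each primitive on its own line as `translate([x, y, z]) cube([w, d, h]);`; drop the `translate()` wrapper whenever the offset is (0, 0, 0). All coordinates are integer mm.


translate([459, 368, 0]) cube([2322, 1274, 223]);


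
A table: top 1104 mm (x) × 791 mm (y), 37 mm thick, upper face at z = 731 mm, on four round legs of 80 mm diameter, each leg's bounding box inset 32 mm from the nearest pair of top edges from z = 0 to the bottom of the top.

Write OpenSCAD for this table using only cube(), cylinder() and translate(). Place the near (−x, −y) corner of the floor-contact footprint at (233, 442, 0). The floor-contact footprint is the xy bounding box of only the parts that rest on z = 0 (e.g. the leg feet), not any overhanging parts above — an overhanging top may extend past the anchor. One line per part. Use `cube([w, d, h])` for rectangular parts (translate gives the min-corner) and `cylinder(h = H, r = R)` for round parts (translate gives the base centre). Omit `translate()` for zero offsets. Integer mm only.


translate([201, 410, 694]) cube([1104, 791, 37]);
translate([273, 482, 0]) cylinder(h = 694, r = 40);
translate([1233, 482, 0]) cylinder(h = 694, r = 40);
translate([273, 1129, 0]) cylinder(h = 694, r = 40);
translate([1233, 1129, 0]) cylinder(h = 694, r = 40);


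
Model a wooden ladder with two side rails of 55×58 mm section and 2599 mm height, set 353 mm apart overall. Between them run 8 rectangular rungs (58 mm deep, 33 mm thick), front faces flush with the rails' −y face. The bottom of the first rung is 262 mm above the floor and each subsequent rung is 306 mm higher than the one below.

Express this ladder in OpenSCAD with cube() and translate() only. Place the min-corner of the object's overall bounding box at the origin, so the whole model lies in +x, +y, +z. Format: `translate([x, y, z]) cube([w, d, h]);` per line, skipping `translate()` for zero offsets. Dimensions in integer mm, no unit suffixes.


cube([55, 58, 2599]);
translate([298, 0, 0]) cube([55, 58, 2599]);
translate([55, 0, 262]) cube([243, 58, 33]);
translate([55, 0, 568]) cube([243, 58, 33]);
translate([55, 0, 874]) cube([243, 58, 33]);
translate([55, 0, 1180]) cube([243, 58, 33]);
translate([55, 0, 1486]) cube([243, 58, 33]);
translate([55, 0, 1792]) cube([243, 58, 33]);
translate([55, 0, 2098]) cube([243, 58, 33]);
translate([55, 0, 2404]) cube([243, 58, 33]);


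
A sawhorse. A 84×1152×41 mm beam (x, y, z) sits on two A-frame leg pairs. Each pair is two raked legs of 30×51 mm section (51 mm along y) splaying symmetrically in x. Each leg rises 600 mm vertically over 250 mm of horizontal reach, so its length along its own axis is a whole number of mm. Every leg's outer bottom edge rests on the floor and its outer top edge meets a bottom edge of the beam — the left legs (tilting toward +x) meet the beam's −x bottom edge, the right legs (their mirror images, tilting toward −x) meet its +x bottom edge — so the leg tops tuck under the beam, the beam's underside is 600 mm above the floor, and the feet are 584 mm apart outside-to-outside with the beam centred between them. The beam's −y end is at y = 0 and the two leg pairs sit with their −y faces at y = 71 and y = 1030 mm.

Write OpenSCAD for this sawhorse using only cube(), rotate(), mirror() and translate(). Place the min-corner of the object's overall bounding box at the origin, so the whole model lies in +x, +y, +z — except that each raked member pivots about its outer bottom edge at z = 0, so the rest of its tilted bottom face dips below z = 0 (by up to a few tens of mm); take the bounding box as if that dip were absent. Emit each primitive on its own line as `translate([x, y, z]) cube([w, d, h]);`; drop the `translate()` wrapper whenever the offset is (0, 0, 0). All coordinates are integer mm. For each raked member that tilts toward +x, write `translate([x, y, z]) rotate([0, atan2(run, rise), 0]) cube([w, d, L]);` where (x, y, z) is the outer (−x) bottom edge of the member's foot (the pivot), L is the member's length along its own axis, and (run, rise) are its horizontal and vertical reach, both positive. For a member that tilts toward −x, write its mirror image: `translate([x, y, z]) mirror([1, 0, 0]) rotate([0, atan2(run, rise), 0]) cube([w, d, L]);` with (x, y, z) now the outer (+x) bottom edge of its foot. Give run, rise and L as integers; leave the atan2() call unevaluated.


// leg length = √(250² + 600²) = 650
// right-leg outer foot x = 2·250 + 84 = 584
// beam min-corner = (250, 0, 600)
translate([250, 0, 600]) cube([84, 1152, 41]);
translate([0, 71, 0]) rotate([0, atan2(250, 600), 0]) cube([30, 51, 650]);
translate([584, 71, 0]) mirror([1, 0, 0]) rotate([0, atan2(250, 600), 0]) cube([30, 51, 650]);
translate([0, 1030, 0]) rotate([0, atan2(250, 600), 0]) cube([30, 51, 650]);
translate([584, 1030, 0]) mirror([1, 0, 0]) rotate([0, atan2(250, 600), 0]) cube([30, 51, 650]);


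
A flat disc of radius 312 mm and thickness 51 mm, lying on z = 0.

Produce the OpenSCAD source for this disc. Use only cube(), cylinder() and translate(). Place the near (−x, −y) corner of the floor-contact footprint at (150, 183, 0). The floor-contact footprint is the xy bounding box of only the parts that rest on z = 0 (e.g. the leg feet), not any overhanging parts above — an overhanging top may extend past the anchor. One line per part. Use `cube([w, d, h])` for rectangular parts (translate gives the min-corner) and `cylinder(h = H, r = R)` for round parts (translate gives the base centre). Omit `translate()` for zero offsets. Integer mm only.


translate([462, 495, 0]) cylinder(h = 51, r = 312);


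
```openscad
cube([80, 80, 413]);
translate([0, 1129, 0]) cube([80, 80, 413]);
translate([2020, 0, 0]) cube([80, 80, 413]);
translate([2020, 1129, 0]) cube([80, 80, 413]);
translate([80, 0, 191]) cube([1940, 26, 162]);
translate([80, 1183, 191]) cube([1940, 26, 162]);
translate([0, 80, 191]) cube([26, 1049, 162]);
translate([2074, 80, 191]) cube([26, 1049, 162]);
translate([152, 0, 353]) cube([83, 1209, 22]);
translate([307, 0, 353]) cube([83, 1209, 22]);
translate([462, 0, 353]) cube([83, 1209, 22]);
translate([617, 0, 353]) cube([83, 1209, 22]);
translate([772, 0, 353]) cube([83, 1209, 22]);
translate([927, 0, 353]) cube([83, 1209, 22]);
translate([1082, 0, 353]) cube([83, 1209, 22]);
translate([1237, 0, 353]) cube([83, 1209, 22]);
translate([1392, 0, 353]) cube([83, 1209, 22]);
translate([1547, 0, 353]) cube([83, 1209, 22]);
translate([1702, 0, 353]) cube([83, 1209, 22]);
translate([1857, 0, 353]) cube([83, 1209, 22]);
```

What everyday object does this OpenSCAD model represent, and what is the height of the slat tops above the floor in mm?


A bed frame. The slat-top height is 375 mm.

Four posts, four rails, and a row of slats — a bed frame. Slats sit on the rails at z = 191 + 162 = 353; with slat thickness 22, the top is 375 mm.


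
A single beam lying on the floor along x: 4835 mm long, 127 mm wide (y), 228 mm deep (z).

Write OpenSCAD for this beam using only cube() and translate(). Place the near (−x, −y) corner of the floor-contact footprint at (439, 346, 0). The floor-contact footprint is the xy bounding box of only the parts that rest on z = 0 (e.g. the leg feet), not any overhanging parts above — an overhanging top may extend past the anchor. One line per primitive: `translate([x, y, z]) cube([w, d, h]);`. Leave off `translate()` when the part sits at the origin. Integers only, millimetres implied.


translate([439, 346, 0]) cube([4835, 127, 228]);


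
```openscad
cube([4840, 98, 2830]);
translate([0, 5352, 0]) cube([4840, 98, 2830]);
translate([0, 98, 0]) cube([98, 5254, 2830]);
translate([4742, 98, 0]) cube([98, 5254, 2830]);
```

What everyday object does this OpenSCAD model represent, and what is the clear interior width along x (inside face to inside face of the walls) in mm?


A house (or room) frame. The interior width is 4644 mm.

Four 2830 mm walls enclosing a rectangle with no floor or roof — a room or house frame. Outside width is 4840 mm and wall thickness is 98 mm, so the interior width is 4840 − 2 × 98 = 4644 mm.


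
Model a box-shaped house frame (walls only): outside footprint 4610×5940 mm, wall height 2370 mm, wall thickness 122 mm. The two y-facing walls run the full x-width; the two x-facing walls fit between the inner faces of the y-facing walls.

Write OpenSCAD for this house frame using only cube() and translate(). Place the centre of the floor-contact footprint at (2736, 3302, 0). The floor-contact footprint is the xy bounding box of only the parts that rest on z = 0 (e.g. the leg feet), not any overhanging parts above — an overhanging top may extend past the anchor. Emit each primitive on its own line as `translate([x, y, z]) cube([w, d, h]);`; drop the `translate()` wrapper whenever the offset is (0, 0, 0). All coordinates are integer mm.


translate([431, 332, 0]) cube([4610, 122, 2370]);
translate([431, 6150, 0]) cube([4610, 122, 2370]);
translate([431, 454, 0]) cube([122, 5696, 2370]);
translate([4919, 454, 0]) cube([122, 5696, 2370]);


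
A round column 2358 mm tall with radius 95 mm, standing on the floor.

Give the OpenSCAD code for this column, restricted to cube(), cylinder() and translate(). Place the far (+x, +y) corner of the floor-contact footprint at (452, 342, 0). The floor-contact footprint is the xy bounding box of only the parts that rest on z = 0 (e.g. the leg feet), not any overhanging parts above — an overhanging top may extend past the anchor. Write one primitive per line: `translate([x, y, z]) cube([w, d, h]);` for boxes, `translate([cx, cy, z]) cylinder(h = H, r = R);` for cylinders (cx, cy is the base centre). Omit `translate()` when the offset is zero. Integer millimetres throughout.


translate([357, 247, 0]) cylinder(h = 2358, r = 95);


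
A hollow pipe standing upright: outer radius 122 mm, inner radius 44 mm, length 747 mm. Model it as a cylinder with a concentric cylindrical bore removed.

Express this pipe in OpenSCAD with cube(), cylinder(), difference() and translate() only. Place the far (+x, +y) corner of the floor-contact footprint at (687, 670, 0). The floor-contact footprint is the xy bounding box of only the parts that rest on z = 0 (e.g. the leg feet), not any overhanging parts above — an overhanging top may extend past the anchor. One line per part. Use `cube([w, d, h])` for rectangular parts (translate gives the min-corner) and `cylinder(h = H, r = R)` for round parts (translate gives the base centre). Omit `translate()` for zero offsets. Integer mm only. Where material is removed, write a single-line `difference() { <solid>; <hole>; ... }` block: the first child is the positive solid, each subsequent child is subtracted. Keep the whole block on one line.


difference() { translate([565, 548, 0]) cylinder(h = 747, r = 122); translate([565, 548, 0]) cylinder(h = 747, r = 44); }


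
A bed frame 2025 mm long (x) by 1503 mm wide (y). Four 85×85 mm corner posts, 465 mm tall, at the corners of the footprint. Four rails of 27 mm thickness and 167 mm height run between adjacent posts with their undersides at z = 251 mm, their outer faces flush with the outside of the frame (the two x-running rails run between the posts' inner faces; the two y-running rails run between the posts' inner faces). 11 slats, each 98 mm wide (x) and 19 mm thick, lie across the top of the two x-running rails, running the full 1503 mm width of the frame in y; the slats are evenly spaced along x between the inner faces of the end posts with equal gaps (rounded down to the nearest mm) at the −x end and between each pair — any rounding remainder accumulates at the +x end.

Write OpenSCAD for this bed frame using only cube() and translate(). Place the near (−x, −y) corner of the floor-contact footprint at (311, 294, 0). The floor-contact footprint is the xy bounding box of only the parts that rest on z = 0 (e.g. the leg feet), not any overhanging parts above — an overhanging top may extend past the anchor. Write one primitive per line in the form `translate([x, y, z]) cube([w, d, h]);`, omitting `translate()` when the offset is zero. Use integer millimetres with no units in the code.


translate([311, 294, 0]) cube([85, 85, 465]);
translate([311, 1712, 0]) cube([85, 85, 465]);
translate([2251, 294, 0]) cube([85, 85, 465]);
translate([2251, 1712, 0]) cube([85, 85, 465]);
translate([396, 294, 251]) cube([1855, 27, 167]);
translate([396, 1770, 251]) cube([1855, 27, 167]);
translate([311, 379, 251]) cube([27, 1333, 167]);
translate([2309, 379, 251]) cube([27, 1333, 167]);
translate([460, 294, 418]) cube([98, 1503, 19]);
translate([622, 294, 418]) cube([98, 1503, 19]);
translate([784, 294, 418]) cube([98, 1503, 19]);
translate([946, 294, 418]) cube([98, 1503, 19]);
translate([1108, 294, 418]) cube([98, 1503, 19]);
translate([1270, 294, 418]) cube([98, 1503, 19]);
translate([1432, 294, 418]) cube([98, 1503, 19]);
translate([1594, 294, 418]) cube([98, 1503, 19]);
translate([1756, 294, 418]) cube([98, 1503, 19]);
translate([1918, 294, 418]) cube([98, 1503, 19]);
translate([2080, 294, 418]) cube([98, 1503, 19]);


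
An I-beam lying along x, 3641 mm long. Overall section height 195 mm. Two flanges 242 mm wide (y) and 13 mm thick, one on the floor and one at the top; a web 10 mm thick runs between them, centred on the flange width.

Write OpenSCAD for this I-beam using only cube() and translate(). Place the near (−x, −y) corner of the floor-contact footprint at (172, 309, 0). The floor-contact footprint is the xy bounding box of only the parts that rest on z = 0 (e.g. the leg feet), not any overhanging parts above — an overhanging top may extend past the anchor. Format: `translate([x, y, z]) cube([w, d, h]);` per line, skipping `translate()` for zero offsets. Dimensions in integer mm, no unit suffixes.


translate([172, 309, 0]) cube([3641, 242, 13]);
translate([172, 425, 13]) cube([3641, 10, 169]);
translate([172, 309, 182]) cube([3641, 242, 13]);


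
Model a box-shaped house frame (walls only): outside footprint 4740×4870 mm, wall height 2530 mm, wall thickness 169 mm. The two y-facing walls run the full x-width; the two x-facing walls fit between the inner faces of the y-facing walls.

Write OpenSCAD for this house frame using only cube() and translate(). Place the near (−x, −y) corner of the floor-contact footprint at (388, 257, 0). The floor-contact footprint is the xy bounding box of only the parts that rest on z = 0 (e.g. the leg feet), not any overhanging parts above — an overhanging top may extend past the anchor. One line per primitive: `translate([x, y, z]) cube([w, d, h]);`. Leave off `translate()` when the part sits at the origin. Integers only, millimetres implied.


translate([388, 257, 0]) cube([4740, 169, 2530]);
translate([388, 4958, 0]) cube([4740, 169, 2530]);
translate([388, 426, 0]) cube([169, 4532, 2530]);
translate([4959, 426, 0]) cube([169, 4532, 2530]);


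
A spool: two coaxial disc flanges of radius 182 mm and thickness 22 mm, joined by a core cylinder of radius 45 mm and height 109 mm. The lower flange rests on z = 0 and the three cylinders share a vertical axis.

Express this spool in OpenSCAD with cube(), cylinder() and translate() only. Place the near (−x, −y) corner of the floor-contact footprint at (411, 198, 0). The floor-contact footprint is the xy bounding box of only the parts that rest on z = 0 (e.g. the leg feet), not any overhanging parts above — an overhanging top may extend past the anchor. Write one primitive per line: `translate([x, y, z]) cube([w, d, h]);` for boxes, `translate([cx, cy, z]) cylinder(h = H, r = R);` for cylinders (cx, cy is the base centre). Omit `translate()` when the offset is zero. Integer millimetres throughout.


translate([593, 380, 0]) cylinder(h = 22, r = 182);
translate([593, 380, 22]) cylinder(h = 109, r = 45);
translate([593, 380, 131]) cylinder(h = 22, r = 182);
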